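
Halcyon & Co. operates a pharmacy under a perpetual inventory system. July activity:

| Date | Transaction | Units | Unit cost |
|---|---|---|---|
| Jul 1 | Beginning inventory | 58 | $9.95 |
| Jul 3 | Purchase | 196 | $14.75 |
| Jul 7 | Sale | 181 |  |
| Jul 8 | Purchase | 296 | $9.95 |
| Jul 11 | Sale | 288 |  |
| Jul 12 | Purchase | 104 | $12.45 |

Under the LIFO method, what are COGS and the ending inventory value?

Jul 7, 181 sold [LIFO — newest first]: 181 @ $14.75 = $2,669.75
Jul 11, 288 sold [LIFO — newest first]: 288 @ $9.95 = $2,865.60
Total COGS = $2,669.75 + $2,865.60 = $5,535.35
Ending inventory: 58 @ $9.95 + 15 @ $14.75 + 8 @ $9.95 + 104 @ $12.45 = $2,172.75
Check: goods available $7,708.10 = COGS $5,535.35 + ending $2,172.75

COGS = $5,535.35; ending inventory = $2,172.75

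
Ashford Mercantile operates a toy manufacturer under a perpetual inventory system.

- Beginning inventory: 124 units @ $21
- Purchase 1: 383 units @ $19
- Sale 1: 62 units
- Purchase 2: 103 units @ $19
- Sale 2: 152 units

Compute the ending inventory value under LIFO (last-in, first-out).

Ending inventory = $7,772

Sale 1 (62) [LIFO — newest first]: 62 @ $19 = $1,178
Sale 2 (152) [LIFO — newest first]: 103 @ $19 + 49 @ $19 = $2,888
Total COGS = $1,178 + $2,888 = $4,066
Ending inventory: 124 @ $21 + 272 @ $19 = $7,772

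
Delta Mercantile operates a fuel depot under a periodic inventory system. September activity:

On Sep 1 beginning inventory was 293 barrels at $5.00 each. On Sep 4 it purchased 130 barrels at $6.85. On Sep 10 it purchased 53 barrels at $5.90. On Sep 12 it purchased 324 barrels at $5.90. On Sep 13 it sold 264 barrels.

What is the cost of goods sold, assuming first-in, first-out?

Sep 13, 264 sold [FIFO — oldest first]: 264 @ $5.00 = $1,320.00
Ending inventory: 29 @ $5.00 + 130 @ $6.85 + 53 @ $5.90 + 324 @ $5.90 = $3,259.80
Check: goods available $4,579.80 = COGS $1,320.00 + ending $3,259.80

COGS = $1,320.00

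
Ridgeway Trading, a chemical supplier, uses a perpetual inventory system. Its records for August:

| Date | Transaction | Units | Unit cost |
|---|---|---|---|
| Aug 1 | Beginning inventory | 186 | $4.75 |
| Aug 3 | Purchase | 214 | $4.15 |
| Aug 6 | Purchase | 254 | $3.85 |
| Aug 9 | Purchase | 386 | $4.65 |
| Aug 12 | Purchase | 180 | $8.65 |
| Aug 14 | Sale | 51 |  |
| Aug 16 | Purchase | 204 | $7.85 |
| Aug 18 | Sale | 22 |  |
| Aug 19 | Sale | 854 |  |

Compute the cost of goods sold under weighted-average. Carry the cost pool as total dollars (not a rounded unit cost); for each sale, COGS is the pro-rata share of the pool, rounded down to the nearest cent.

After Aug 1: 186 on hand, pool $883.50 (≈ $4.7500 each)
After Aug 3: 400 on hand, pool $1,771.60 (≈ $4.4290 each)
After Aug 6: 654 on hand, pool $2,749.50 (≈ $4.2041 each)
After Aug 9: 1040 on hand, pool $4,544.40 (≈ $4.3696 each)
After Aug 12: 1220 on hand, pool $6,101.40 (≈ $5.0011 each)
Aug 14, sell 51: 51/1220 × $6,101.40 → $255.05
After Aug 16: 1373 on hand, pool $7,447.75 (≈ $5.4244 each)
Aug 18, sell 22: 22/1373 × $7,447.75 → $119.33
Aug 19, sell 854: 854/1351 × $7,328.42 → $4,632.47
Total COGS = $255.05 + $119.33 + $4,632.47 = $5,006.85
Ending inventory (cost pool remaining) = $2,695.95
Check: goods available $7,702.80 = COGS $5,006.85 + ending $2,695.95

COGS = $5,006.85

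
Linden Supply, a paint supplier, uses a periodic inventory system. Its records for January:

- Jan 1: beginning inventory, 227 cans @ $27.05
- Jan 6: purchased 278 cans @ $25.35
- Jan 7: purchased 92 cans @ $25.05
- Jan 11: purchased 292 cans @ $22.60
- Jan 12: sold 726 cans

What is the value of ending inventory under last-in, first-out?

Ending inventory = $4,409.15

Jan 12, 726 sold [LIFO — newest first]: 292 @ $22.60 + 92 @ $25.05 + 278 @ $25.35 + 64 @ $27.05 = $17,682.30
Ending inventory: 163 @ $27.05 = $4,409.15
Check: goods available $22,091.45 = COGS $17,682.30 + ending $4,409.15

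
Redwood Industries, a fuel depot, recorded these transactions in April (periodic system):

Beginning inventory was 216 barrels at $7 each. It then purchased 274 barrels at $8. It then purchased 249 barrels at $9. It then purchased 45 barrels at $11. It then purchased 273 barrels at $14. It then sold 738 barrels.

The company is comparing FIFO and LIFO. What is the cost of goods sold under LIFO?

COGS = $7,926

FIFO COGS: 216 @ $7 + 274 @ $8 + 248 @ $9 = $5,936
LIFO COGS: 273 @ $14 + 45 @ $11 + 249 @ $9 + 171 @ $8 = $7,926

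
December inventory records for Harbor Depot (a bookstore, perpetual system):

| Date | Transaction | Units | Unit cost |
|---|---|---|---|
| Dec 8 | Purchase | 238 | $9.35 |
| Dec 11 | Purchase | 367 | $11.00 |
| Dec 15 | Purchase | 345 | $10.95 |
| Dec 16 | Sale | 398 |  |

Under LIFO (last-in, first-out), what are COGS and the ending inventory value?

Dec 16, 398 sold [LIFO — newest first]: 345 @ $10.95 + 53 @ $11.00 = $4,360.75
Ending inventory: 238 @ $9.35 + 314 @ $11.00 = $5,679.30
Check: goods available $10,040.05 = COGS $4,360.75 + ending $5,679.30

COGS = $4,360.75; ending inventory = $5,679.30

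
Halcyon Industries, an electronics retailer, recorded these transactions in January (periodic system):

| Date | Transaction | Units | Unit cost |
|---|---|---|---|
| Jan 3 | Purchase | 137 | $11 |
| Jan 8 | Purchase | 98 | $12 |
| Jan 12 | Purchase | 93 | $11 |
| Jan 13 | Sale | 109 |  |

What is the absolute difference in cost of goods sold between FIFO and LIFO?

FIFO COGS: 109 @ $11 = $1,199
LIFO COGS: 93 @ $11 + 16 @ $12 = $1,215
Difference = |$1,199 − $1,215| = $16

$16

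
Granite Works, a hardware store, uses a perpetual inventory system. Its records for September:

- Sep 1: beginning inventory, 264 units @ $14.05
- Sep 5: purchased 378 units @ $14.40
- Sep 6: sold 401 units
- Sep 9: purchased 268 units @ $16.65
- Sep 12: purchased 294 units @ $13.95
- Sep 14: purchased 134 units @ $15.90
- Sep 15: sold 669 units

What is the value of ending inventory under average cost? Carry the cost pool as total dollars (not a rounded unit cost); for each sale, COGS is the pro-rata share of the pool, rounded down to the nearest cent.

After Sep 1: 264 on hand, pool $3,709.20 (≈ $14.0500 each)
After Sep 5: 642 on hand, pool $9,152.40 (≈ $14.2561 each)
Sep 6, sell 401: 401/642 × $9,152.40 → $5,716.68
After Sep 9: 509 on hand, pool $7,897.92 (≈ $15.5165 each)
After Sep 12: 803 on hand, pool $11,999.22 (≈ $14.9430 each)
After Sep 14: 937 on hand, pool $14,129.82 (≈ $15.0799 each)
Sep 15, sell 669: 669/937 × $14,129.82 → $10,088.42
Total COGS = $5,716.68 + $10,088.42 = $15,805.10
Ending inventory (cost pool remaining) = $4,041.40
Check: goods available $19,846.50 = COGS $15,805.10 + ending $4,041.40

Ending inventory = $4,041.40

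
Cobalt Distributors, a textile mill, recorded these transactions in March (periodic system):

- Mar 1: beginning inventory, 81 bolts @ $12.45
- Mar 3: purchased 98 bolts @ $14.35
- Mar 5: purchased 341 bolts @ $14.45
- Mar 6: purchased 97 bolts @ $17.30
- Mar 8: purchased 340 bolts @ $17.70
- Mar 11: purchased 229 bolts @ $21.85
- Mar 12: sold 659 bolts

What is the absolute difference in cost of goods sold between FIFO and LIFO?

FIFO COGS: 81 @ $12.45 + 98 @ $14.35 + 341 @ $14.45 + 97 @ $17.30 + 42 @ $17.70 = $9,763.70
LIFO COGS: 229 @ $21.85 + 340 @ $17.70 + 90 @ $17.30 = $12,578.65
Difference = |$9,763.70 − $12,578.65| = $2,814.95

$2,814.95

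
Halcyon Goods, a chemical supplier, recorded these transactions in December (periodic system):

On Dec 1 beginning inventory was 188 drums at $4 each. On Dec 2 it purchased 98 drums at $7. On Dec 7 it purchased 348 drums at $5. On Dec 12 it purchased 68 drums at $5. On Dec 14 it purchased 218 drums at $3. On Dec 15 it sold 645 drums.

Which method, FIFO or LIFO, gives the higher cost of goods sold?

FIFO

FIFO COGS: 188 @ $4 + 98 @ $7 + 348 @ $5 + 11 @ $5 = $3,233
LIFO COGS: 218 @ $3 + 68 @ $5 + 348 @ $5 + 11 @ $7 = $2,811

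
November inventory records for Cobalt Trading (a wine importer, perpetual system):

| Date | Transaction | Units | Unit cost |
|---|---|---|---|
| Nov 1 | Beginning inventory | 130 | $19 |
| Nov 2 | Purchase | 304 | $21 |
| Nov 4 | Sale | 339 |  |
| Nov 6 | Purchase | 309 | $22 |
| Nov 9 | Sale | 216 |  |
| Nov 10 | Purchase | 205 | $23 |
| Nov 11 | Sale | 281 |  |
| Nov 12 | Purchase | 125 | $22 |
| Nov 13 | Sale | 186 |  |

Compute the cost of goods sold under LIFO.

COGS = $22,148

Nov 4, 339 sold [LIFO — newest first]: 304 @ $21 + 35 @ $19 = $7,049
Nov 9, 216 sold [LIFO — newest first]: 216 @ $22 = $4,752
Nov 11, 281 sold [LIFO — newest first]: 205 @ $23 + 76 @ $22 = $6,387
Nov 13, 186 sold [LIFO — newest first]: 125 @ $22 + 17 @ $22 + 44 @ $19 = $3,960
Total COGS = $7,049 + $4,752 + $6,387 + $3,960 = $22,148
Ending inventory: 51 @ $19 = $969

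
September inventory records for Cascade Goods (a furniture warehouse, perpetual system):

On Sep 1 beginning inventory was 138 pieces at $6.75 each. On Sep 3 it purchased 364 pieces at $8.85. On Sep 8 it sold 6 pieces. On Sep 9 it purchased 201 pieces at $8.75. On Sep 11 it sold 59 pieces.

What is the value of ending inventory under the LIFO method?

Sep 8, 6 sold [LIFO — newest first]: 6 @ $8.85 = $53.10
Sep 11, 59 sold [LIFO — newest first]: 59 @ $8.75 = $516.25
Total COGS = $53.10 + $516.25 = $569.35
Ending inventory: 138 @ $6.75 + 358 @ $8.85 + 142 @ $8.75 = $5,342.30

Ending inventory = $5,342.30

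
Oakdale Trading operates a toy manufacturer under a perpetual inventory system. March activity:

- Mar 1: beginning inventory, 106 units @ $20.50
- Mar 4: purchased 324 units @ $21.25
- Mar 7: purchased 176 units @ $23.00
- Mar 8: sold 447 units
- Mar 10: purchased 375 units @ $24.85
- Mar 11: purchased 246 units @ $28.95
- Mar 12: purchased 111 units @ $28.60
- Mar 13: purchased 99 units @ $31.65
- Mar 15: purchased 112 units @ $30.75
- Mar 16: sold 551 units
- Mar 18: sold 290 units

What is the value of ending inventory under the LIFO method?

Mar 8, 447 sold [LIFO — newest first]: 176 @ $23.00 + 271 @ $21.25 = $9,806.75
Mar 16, 551 sold [LIFO — newest first]: 112 @ $30.75 + 99 @ $31.65 + 111 @ $28.60 + 229 @ $28.95 = $16,381.50
Mar 18, 290 sold [LIFO — newest first]: 17 @ $28.95 + 273 @ $24.85 = $7,276.20
Total COGS = $9,806.75 + $16,381.50 + $7,276.20 = $33,464.45
Ending inventory: 106 @ $20.50 + 53 @ $21.25 + 102 @ $24.85 = $5,833.95

Ending inventory = $5,833.95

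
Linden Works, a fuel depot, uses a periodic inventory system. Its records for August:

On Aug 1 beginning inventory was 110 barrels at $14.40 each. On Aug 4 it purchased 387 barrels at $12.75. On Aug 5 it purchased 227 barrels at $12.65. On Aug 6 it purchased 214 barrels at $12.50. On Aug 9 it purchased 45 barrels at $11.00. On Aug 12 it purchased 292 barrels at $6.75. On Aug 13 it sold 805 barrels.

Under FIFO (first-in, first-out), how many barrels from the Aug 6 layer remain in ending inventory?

Aug 13, 805 sold [FIFO — oldest first]: 110 @ $14.40 + 387 @ $12.75 + 227 @ $12.65 + 81 @ $12.50 = $10,402.30
Ending inventory: 133 @ $12.50 + 45 @ $11.00 + 292 @ $6.75 = $4,128.50

133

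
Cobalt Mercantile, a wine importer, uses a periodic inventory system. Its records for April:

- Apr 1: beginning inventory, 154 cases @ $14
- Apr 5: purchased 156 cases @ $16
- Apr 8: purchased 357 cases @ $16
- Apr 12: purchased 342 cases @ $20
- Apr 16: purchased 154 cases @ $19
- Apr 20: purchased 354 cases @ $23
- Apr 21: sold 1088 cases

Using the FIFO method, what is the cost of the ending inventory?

Ending inventory = $9,567

Apr 21, 1088 sold [FIFO — oldest first]: 154 @ $14 + 156 @ $16 + 357 @ $16 + 342 @ $20 + 79 @ $19 = $18,705
Ending inventory: 75 @ $19 + 354 @ $23 = $9,567
Check: goods available $28,272 = COGS $18,705 + ending $9,567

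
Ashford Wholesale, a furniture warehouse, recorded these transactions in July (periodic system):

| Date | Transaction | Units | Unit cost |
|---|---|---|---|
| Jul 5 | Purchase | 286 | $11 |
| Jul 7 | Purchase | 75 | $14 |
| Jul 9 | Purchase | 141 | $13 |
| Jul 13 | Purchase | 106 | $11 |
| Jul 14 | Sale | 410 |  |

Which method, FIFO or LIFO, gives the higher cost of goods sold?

LIFO

FIFO COGS: 286 @ $11 + 75 @ $14 + 49 @ $13 = $4,833
LIFO COGS: 106 @ $11 + 141 @ $13 + 75 @ $14 + 88 @ $11 = $5,017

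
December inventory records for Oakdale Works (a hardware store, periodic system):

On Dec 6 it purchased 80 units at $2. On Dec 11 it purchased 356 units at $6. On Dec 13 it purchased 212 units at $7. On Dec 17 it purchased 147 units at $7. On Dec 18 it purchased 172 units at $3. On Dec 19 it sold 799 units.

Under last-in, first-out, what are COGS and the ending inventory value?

Dec 19, 799 sold [LIFO — newest first]: 172 @ $3 + 147 @ $7 + 212 @ $7 + 268 @ $6 = $4,637
Ending inventory: 80 @ $2 + 88 @ $6 = $688
Check: goods available $5,325 = COGS $4,637 + ending $688

COGS = $4,637; ending inventory = $688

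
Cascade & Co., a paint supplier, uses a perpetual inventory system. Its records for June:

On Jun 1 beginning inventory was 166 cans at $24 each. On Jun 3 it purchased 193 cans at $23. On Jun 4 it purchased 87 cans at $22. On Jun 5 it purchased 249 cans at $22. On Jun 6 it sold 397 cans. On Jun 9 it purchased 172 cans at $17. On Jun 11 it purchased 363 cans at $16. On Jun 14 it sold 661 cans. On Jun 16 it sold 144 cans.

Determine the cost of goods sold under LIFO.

COGS = $23,875

Jun 6, 397 sold [LIFO — newest first]: 249 @ $22 + 87 @ $22 + 61 @ $23 = $8,795
Jun 14, 661 sold [LIFO — newest first]: 363 @ $16 + 172 @ $17 + 126 @ $23 = $11,630
Jun 16, 144 sold [LIFO — newest first]: 6 @ $23 + 138 @ $24 = $3,450
Total COGS = $8,795 + $11,630 + $3,450 = $23,875
Ending inventory: 28 @ $24 = $672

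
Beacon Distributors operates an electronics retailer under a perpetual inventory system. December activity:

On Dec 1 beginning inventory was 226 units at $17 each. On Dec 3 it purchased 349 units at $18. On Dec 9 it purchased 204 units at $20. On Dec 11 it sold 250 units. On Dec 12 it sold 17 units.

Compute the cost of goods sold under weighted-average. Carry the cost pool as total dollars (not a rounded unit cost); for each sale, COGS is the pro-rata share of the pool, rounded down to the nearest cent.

After Dec 1: 226 on hand, pool $3,842.00 (≈ $17.0000 each)
After Dec 3: 575 on hand, pool $10,124.00 (≈ $17.6070 each)
After Dec 9: 779 on hand, pool $14,204.00 (≈ $18.2336 each)
Dec 11, sell 250: 250/779 × $14,204.00 → $4,558.40
Dec 12, sell 17: 17/529 × $9,645.60 → $309.97
Total COGS = $4,558.40 + $309.97 = $4,868.37
Ending inventory (cost pool remaining) = $9,335.63
Check: goods available $14,204.00 = COGS $4,868.37 + ending $9,335.63

COGS = $4,868.37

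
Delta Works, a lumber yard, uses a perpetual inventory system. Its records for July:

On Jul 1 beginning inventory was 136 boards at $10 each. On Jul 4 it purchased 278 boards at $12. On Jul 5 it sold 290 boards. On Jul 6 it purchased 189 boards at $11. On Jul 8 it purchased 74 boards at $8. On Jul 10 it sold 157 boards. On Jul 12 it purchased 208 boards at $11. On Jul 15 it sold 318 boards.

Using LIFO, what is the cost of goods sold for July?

COGS = $8,455

Jul 5, 290 sold [LIFO — newest first]: 278 @ $12 + 12 @ $10 = $3,456
Jul 10, 157 sold [LIFO — newest first]: 74 @ $8 + 83 @ $11 = $1,505
Jul 15, 318 sold [LIFO — newest first]: 208 @ $11 + 106 @ $11 + 4 @ $10 = $3,494
Total COGS = $3,456 + $1,505 + $3,494 = $8,455
Ending inventory: 120 @ $10 = $1,200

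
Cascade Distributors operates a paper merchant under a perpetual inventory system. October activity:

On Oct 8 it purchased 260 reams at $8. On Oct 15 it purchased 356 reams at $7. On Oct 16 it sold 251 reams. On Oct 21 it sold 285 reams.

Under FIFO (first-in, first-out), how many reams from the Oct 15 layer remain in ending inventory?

80

Oct 16, 251 sold [FIFO — oldest first]: 251 @ $8 = $2,008
Oct 21, 285 sold [FIFO — oldest first]: 9 @ $8 + 276 @ $7 = $2,004
Total COGS = $2,008 + $2,004 = $4,012
Ending inventory: 80 @ $7 = $560
Check: goods available $4,572 = COGS $4,012 + ending $560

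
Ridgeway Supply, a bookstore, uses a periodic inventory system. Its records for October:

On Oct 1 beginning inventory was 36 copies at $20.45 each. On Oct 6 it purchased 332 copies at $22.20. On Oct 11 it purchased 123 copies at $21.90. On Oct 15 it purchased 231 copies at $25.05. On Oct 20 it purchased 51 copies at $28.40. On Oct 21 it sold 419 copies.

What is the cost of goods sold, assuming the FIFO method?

COGS = $9,223.50

Oct 21, 419 sold [FIFO — oldest first]: 36 @ $20.45 + 332 @ $22.20 + 51 @ $21.90 = $9,223.50
Ending inventory: 72 @ $21.90 + 231 @ $25.05 + 51 @ $28.40 = $8,811.75
Check: goods available $18,035.25 = COGS $9,223.50 + ending $8,811.75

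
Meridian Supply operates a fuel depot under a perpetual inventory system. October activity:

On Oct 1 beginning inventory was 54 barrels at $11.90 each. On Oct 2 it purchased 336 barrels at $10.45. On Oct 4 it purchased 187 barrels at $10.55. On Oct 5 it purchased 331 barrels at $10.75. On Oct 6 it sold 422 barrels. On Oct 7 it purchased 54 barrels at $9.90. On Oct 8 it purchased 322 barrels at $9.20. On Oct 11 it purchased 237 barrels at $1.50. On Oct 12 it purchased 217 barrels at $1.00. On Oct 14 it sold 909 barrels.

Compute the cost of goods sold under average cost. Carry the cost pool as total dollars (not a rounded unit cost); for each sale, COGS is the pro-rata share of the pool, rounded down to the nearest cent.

After Oct 1: 54 on hand, pool $642.60 (≈ $11.9000 each)
After Oct 2: 390 on hand, pool $4,153.80 (≈ $10.6508 each)
After Oct 4: 577 on hand, pool $6,126.65 (≈ $10.6181 each)
After Oct 5: 908 on hand, pool $9,684.90 (≈ $10.6662 each)
Oct 6, sell 422: 422/908 × $9,684.90 → $4,501.13
After Oct 7: 540 on hand, pool $5,718.37 (≈ $10.5896 each)
After Oct 8: 862 on hand, pool $8,680.77 (≈ $10.0705 each)
After Oct 11: 1099 on hand, pool $9,036.27 (≈ $8.2223 each)
After Oct 12: 1316 on hand, pool $9,253.27 (≈ $7.0314 each)
Oct 14, sell 909: 909/1316 × $9,253.27 → $6,391.50
Total COGS = $4,501.13 + $6,391.50 = $10,892.63
Ending inventory (cost pool remaining) = $2,861.77
Check: goods available $13,754.40 = COGS $10,892.63 + ending $2,861.77

COGS = $10,892.63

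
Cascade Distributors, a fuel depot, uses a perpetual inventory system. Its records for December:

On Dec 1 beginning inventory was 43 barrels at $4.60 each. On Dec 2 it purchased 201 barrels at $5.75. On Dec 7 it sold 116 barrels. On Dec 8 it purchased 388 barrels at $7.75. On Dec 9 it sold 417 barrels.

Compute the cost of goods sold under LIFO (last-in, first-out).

COGS = $3,840.75

Dec 7, 116 sold [LIFO — newest first]: 116 @ $5.75 = $667.00
Dec 9, 417 sold [LIFO — newest first]: 388 @ $7.75 + 29 @ $5.75 = $3,173.75
Total COGS = $667.00 + $3,173.75 = $3,840.75
Ending inventory: 43 @ $4.60 + 56 @ $5.75 = $519.80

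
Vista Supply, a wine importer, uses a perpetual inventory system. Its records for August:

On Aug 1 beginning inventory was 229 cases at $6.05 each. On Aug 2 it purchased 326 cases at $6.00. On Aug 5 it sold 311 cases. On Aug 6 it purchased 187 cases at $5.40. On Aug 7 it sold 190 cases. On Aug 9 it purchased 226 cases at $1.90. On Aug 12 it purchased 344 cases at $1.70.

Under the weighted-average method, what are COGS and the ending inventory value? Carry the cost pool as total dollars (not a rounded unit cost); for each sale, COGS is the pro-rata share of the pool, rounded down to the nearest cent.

After Aug 1: 229 on hand, pool $1,385.45 (≈ $6.0500 each)
After Aug 2: 555 on hand, pool $3,341.45 (≈ $6.0206 each)
Aug 5, sell 311: 311/555 × $3,341.45 → $1,872.41
After Aug 6: 431 on hand, pool $2,478.84 (≈ $5.7514 each)
Aug 7, sell 190: 190/431 × $2,478.84 → $1,092.76
After Aug 9: 467 on hand, pool $1,815.48 (≈ $3.8875 each)
After Aug 12: 811 on hand, pool $2,400.28 (≈ $2.9597 each)
Total COGS = $1,872.41 + $1,092.76 = $2,965.17
Ending inventory (cost pool remaining) = $2,400.28

COGS = $2,965.17; ending inventory = $2,400.28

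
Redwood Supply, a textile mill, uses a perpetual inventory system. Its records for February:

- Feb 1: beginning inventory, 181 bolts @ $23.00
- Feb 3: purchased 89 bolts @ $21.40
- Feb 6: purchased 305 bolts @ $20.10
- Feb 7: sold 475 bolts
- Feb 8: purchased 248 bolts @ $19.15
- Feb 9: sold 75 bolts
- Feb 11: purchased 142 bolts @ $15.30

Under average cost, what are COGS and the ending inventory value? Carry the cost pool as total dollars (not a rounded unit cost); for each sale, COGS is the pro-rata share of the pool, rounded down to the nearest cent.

After Feb 1: 181 on hand, pool $4,163.00 (≈ $23.0000 each)
After Feb 3: 270 on hand, pool $6,067.60 (≈ $22.4726 each)
After Feb 6: 575 on hand, pool $12,198.10 (≈ $21.2141 each)
Feb 7, sell 475: 475/575 × $12,198.10 → $10,076.69
After Feb 8: 348 on hand, pool $6,870.61 (≈ $19.7431 each)
Feb 9, sell 75: 75/348 × $6,870.61 → $1,480.73
After Feb 11: 415 on hand, pool $7,562.48 (≈ $18.2228 each)
Total COGS = $10,076.69 + $1,480.73 = $11,557.42
Ending inventory (cost pool remaining) = $7,562.48

COGS = $11,557.42; ending inventory = $7,562.48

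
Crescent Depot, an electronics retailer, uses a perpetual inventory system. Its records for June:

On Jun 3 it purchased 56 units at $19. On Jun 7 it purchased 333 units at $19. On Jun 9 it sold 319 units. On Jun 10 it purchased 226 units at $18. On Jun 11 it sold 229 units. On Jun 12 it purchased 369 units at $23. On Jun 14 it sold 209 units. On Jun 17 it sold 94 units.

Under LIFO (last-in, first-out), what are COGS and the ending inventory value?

COGS = $17,155; ending inventory = $2,791

Jun 9, 319 sold [LIFO — newest first]: 319 @ $19 = $6,061
Jun 11, 229 sold [LIFO — newest first]: 226 @ $18 + 3 @ $19 = $4,125
Jun 14, 209 sold [LIFO — newest first]: 209 @ $23 = $4,807
Jun 17, 94 sold [LIFO — newest first]: 94 @ $23 = $2,162
Total COGS = $6,061 + $4,125 + $4,807 + $2,162 = $17,155
Ending inventory: 56 @ $19 + 11 @ $19 + 66 @ $23 = $2,791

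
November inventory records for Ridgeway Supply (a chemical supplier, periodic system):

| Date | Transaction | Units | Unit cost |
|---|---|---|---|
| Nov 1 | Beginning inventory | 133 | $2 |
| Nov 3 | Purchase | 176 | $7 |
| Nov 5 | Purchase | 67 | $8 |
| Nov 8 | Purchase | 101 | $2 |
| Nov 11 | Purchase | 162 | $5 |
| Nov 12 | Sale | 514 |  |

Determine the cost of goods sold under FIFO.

COGS = $2,421

Nov 12, 514 sold [FIFO — oldest first]: 133 @ $2 + 176 @ $7 + 67 @ $8 + 101 @ $2 + 37 @ $5 = $2,421
Ending inventory: 125 @ $5 = $625
Check: goods available $3,046 = COGS $2,421 + ending $625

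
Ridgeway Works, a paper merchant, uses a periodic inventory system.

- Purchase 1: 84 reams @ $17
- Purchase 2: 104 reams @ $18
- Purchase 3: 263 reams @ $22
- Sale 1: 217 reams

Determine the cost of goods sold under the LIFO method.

Sale 1 (217) [LIFO — newest first]: 217 @ $22 = $4,774
Ending inventory: 84 @ $17 + 104 @ $18 + 46 @ $22 = $4,312
Check: goods available $9,086 = COGS $4,774 + ending $4,312

COGS = $4,774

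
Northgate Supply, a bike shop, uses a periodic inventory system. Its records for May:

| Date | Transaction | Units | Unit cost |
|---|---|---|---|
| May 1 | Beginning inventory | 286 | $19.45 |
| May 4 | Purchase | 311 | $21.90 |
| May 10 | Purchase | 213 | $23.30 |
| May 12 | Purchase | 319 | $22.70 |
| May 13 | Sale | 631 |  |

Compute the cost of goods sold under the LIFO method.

COGS = $14,372.30

May 13, 631 sold [LIFO — newest first]: 319 @ $22.70 + 213 @ $23.30 + 99 @ $21.90 = $14,372.30
Ending inventory: 286 @ $19.45 + 212 @ $21.90 = $10,205.50
Check: goods available $24,577.80 = COGS $14,372.30 + ending $10,205.50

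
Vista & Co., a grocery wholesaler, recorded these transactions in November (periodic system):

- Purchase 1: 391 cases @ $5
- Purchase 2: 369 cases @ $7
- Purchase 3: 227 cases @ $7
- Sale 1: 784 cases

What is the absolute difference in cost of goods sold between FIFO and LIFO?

FIFO COGS: 391 @ $5 + 369 @ $7 + 24 @ $7 = $4,706
LIFO COGS: 227 @ $7 + 369 @ $7 + 188 @ $5 = $5,112
Difference = |$4,706 − $5,112| = $406

$406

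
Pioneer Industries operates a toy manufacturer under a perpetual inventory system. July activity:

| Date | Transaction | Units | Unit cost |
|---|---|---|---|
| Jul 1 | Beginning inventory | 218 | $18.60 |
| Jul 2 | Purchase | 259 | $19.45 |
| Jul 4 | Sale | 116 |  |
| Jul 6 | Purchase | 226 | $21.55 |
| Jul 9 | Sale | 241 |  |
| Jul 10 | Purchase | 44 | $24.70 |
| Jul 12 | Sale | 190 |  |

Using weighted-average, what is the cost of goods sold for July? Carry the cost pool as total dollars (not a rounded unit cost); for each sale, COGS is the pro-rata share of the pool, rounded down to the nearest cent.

COGS = $10,939.91

After Jul 1: 218 on hand, pool $4,054.80 (≈ $18.6000 each)
After Jul 2: 477 on hand, pool $9,092.35 (≈ $19.0615 each)
Jul 4, sell 116: 116/477 × $9,092.35 → $2,211.13
After Jul 6: 587 on hand, pool $11,751.52 (≈ $20.0196 each)
Jul 9, sell 241: 241/587 × $11,751.52 → $4,824.72
After Jul 10: 390 on hand, pool $8,013.60 (≈ $20.5477 each)
Jul 12, sell 190: 190/390 × $8,013.60 → $3,904.06
Total COGS = $2,211.13 + $4,824.72 + $3,904.06 = $10,939.91
Ending inventory (cost pool remaining) = $4,109.54
Check: goods available $15,049.45 = COGS $10,939.91 + ending $4,109.54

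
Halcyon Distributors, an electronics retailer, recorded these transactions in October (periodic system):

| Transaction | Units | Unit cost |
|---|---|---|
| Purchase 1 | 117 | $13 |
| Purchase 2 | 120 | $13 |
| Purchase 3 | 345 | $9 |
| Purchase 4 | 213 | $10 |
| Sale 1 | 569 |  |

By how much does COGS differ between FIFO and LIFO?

FIFO COGS: 117 @ $13 + 120 @ $13 + 332 @ $9 = $6,069
LIFO COGS: 213 @ $10 + 345 @ $9 + 11 @ $13 = $5,378
Difference = |$6,069 − $5,378| = $691

$691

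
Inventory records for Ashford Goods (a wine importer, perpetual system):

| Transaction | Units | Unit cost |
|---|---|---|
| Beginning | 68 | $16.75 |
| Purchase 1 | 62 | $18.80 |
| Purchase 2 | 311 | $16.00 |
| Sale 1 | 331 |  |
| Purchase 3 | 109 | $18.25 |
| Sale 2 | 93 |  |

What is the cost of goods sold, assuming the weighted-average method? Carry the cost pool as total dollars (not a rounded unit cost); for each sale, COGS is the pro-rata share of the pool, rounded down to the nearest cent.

COGS = $7,080.51

After Beginning: 68 on hand, pool $1,139.00 (≈ $16.7500 each)
After Purchase 1: 130 on hand, pool $2,304.60 (≈ $17.7277 each)
After Purchase 2: 441 on hand, pool $7,280.60 (≈ $16.5093 each)
Sale 1, sell 331: 331/441 × $7,280.60 → $5,464.57
After Purchase 3: 219 on hand, pool $3,805.28 (≈ $17.3757 each)
Sale 2, sell 93: 93/219 × $3,805.28 → $1,615.94
Total COGS = $5,464.57 + $1,615.94 = $7,080.51
Ending inventory (cost pool remaining) = $2,189.34
Check: goods available $9,269.85 = COGS $7,080.51 + ending $2,189.34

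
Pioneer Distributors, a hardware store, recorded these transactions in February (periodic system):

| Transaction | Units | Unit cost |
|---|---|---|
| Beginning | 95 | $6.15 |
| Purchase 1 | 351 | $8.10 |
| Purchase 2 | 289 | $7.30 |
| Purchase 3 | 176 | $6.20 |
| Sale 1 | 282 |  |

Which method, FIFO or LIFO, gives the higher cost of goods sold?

FIFO

FIFO COGS: 95 @ $6.15 + 187 @ $8.10 = $2,098.95
LIFO COGS: 176 @ $6.20 + 106 @ $7.30 = $1,865.00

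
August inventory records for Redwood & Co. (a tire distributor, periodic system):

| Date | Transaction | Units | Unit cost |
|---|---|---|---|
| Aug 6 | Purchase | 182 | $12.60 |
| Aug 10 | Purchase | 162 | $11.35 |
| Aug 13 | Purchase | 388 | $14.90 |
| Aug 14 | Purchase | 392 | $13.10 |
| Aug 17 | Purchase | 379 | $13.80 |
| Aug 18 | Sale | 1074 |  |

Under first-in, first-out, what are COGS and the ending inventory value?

COGS = $14,393.30; ending inventory = $5,885.20

Aug 18, 1074 sold [FIFO — oldest first]: 182 @ $12.60 + 162 @ $11.35 + 388 @ $14.90 + 342 @ $13.10 = $14,393.30
Ending inventory: 50 @ $13.10 + 379 @ $13.80 = $5,885.20
Check: goods available $20,278.50 = COGS $14,393.30 + ending $5,885.20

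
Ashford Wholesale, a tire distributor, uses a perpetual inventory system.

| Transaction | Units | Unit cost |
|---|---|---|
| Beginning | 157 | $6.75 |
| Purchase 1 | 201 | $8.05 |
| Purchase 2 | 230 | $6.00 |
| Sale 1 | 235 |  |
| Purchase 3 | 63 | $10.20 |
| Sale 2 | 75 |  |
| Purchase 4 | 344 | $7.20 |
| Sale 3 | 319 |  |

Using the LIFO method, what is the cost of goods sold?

Sale 1 (235) [LIFO — newest first]: 230 @ $6.00 + 5 @ $8.05 = $1,420.25
Sale 2 (75) [LIFO — newest first]: 63 @ $10.20 + 12 @ $8.05 = $739.20
Sale 3 (319) [LIFO — newest first]: 319 @ $7.20 = $2,296.80
Total COGS = $1,420.25 + $739.20 + $2,296.80 = $4,456.25
Ending inventory: 157 @ $6.75 + 184 @ $8.05 + 25 @ $7.20 = $2,720.95

COGS = $4,456.25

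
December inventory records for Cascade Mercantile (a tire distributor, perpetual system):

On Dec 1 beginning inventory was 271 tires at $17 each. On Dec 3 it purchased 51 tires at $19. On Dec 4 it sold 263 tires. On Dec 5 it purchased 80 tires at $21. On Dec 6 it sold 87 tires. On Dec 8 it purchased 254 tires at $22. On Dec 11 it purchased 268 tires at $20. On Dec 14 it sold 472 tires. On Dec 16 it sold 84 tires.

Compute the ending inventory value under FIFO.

Dec 4, 263 sold [FIFO — oldest first]: 263 @ $17 = $4,471
Dec 6, 87 sold [FIFO — oldest first]: 8 @ $17 + 51 @ $19 + 28 @ $21 = $1,693
Dec 14, 472 sold [FIFO — oldest first]: 52 @ $21 + 254 @ $22 + 166 @ $20 = $10,000
Dec 16, 84 sold [FIFO — oldest first]: 84 @ $20 = $1,680
Total COGS = $4,471 + $1,693 + $10,000 + $1,680 = $17,844
Ending inventory: 18 @ $20 = $360

Ending inventory = $360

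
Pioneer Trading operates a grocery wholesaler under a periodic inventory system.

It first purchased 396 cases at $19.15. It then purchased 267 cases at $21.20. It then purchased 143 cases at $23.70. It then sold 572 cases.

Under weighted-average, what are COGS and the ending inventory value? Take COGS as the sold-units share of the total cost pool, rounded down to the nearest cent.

COGS = $11,803.99; ending inventory = $4,828.91

Sale 1, sell 572: 572/806 × $16,632.90 → $11,803.99
Ending inventory (cost pool remaining) = $4,828.91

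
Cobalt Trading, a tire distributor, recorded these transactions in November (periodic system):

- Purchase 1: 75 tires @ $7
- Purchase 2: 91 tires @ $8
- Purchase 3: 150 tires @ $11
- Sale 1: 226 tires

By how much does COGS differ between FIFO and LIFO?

$345

FIFO COGS: 75 @ $7 + 91 @ $8 + 60 @ $11 = $1,913
LIFO COGS: 150 @ $11 + 76 @ $8 = $2,258
Difference = |$1,913 − $2,258| = $345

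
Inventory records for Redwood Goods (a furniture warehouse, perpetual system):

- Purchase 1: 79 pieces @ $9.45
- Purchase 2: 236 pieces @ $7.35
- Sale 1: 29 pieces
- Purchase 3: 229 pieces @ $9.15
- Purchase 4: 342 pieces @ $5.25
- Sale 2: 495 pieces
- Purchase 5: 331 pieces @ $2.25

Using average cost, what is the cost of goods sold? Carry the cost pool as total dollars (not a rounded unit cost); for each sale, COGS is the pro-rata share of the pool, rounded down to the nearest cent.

After Purchase 1: 79 on hand, pool $746.55 (≈ $9.4500 each)
After Purchase 2: 315 on hand, pool $2,481.15 (≈ $7.8767 each)
Sale 1, sell 29: 29/315 × $2,481.15 → $228.42
After Purchase 3: 515 on hand, pool $4,348.08 (≈ $8.4429 each)
After Purchase 4: 857 on hand, pool $6,143.58 (≈ $7.1687 each)
Sale 2, sell 495: 495/857 × $6,143.58 → $3,548.50
After Purchase 5: 693 on hand, pool $3,339.83 (≈ $4.8194 each)
Total COGS = $228.42 + $3,548.50 = $3,776.92
Ending inventory (cost pool remaining) = $3,339.83

COGS = $3,776.92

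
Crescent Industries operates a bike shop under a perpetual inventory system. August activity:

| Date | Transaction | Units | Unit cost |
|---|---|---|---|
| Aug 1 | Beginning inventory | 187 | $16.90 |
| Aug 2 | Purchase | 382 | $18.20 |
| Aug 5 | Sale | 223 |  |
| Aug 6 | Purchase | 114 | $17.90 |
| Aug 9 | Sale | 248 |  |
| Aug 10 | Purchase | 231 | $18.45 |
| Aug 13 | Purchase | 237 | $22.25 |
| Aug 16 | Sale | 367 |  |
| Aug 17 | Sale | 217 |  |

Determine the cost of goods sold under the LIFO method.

COGS = $20,066.10

Aug 5, 223 sold [LIFO — newest first]: 223 @ $18.20 = $4,058.60
Aug 9, 248 sold [LIFO — newest first]: 114 @ $17.90 + 134 @ $18.20 = $4,479.40
Aug 16, 367 sold [LIFO — newest first]: 237 @ $22.25 + 130 @ $18.45 = $7,671.75
Aug 17, 217 sold [LIFO — newest first]: 101 @ $18.45 + 25 @ $18.20 + 91 @ $16.90 = $3,856.35
Total COGS = $4,058.60 + $4,479.40 + $7,671.75 + $3,856.35 = $20,066.10
Ending inventory: 96 @ $16.90 = $1,622.40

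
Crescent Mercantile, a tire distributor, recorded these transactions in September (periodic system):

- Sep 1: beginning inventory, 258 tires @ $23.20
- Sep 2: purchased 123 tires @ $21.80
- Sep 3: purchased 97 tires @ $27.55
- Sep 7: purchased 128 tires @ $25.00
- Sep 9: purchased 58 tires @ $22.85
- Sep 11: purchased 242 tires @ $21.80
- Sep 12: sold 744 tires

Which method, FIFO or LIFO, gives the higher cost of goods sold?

FIFO

FIFO COGS: 258 @ $23.20 + 123 @ $21.80 + 97 @ $27.55 + 128 @ $25.00 + 58 @ $22.85 + 80 @ $21.80 = $17,608.65
LIFO COGS: 242 @ $21.80 + 58 @ $22.85 + 128 @ $25.00 + 97 @ $27.55 + 123 @ $21.80 + 96 @ $23.20 = $17,381.85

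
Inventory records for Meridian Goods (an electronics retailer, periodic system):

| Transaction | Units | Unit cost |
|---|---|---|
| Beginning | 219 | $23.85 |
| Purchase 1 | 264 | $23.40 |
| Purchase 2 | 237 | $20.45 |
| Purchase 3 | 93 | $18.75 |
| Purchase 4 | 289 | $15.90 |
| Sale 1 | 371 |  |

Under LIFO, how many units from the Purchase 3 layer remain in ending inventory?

11

Sale 1 (371) [LIFO — newest first]: 289 @ $15.90 + 82 @ $18.75 = $6,132.60
Ending inventory: 219 @ $23.85 + 264 @ $23.40 + 237 @ $20.45 + 11 @ $18.75 = $16,453.65
Check: goods available $22,586.25 = COGS $6,132.60 + ending $16,453.65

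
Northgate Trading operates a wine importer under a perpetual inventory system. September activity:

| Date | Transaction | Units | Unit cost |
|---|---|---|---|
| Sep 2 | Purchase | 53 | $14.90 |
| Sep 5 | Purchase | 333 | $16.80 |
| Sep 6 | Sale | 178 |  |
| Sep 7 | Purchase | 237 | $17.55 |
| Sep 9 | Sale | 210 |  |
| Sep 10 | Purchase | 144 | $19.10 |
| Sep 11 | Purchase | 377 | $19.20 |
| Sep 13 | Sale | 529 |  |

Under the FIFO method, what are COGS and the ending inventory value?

COGS = $16,173.85; ending inventory = $4,358.40

Sep 6, 178 sold [FIFO — oldest first]: 53 @ $14.90 + 125 @ $16.80 = $2,889.70
Sep 9, 210 sold [FIFO — oldest first]: 208 @ $16.80 + 2 @ $17.55 = $3,529.50
Sep 13, 529 sold [FIFO — oldest first]: 235 @ $17.55 + 144 @ $19.10 + 150 @ $19.20 = $9,754.65
Total COGS = $2,889.70 + $3,529.50 + $9,754.65 = $16,173.85
Ending inventory: 227 @ $19.20 = $4,358.40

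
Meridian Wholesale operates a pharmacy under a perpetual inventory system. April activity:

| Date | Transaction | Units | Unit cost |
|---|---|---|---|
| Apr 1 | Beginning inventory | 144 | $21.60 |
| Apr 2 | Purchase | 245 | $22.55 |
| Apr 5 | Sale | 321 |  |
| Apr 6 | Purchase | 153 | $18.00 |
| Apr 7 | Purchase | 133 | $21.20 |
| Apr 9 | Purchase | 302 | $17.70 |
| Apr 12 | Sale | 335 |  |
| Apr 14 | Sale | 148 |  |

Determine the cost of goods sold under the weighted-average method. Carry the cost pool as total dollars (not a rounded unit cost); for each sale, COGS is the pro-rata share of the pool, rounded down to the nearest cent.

COGS = $16,276.51

After Apr 1: 144 on hand, pool $3,110.40 (≈ $21.6000 each)
After Apr 2: 389 on hand, pool $8,635.15 (≈ $22.1983 each)
Apr 5, sell 321: 321/389 × $8,635.15 → $7,125.66
After Apr 6: 221 on hand, pool $4,263.49 (≈ $19.2918 each)
After Apr 7: 354 on hand, pool $7,083.09 (≈ $20.0087 each)
After Apr 9: 656 on hand, pool $12,428.49 (≈ $18.9459 each)
Apr 12, sell 335: 335/656 × $12,428.49 → $6,346.86
Apr 14, sell 148: 148/321 × $6,081.63 → $2,803.99
Total COGS = $7,125.66 + $6,346.86 + $2,803.99 = $16,276.51
Ending inventory (cost pool remaining) = $3,277.64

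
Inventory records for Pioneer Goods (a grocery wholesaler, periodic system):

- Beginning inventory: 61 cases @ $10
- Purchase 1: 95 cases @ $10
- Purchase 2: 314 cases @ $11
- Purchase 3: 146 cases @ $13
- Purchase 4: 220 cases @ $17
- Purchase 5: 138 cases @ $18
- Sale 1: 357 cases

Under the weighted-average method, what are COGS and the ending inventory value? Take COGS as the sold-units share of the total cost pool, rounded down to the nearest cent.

Sale 1, sell 357: 357/974 × $13,136.00 → $4,814.73
Ending inventory (cost pool remaining) = $8,321.27
Check: goods available $13,136.00 = COGS $4,814.73 + ending $8,321.27

COGS = $4,814.73; ending inventory = $8,321.27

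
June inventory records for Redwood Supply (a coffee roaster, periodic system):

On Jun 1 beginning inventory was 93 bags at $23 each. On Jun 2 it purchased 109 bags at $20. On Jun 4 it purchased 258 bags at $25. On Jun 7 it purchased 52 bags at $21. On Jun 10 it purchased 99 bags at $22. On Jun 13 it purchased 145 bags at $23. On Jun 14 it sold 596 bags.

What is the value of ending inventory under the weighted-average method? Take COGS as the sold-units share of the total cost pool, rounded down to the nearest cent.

Ending inventory = $3,677.04

Jun 14, sell 596: 596/756 × $17,374.00 → $13,696.96
Ending inventory (cost pool remaining) = $3,677.04
Check: goods available $17,374.00 = COGS $13,696.96 + ending $3,677.04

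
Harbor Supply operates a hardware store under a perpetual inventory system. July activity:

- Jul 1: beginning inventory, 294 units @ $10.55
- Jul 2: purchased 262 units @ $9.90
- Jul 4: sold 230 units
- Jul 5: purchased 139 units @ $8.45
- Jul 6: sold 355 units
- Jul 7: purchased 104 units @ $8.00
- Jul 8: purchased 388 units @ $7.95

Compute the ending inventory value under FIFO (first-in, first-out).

Jul 4, 230 sold [FIFO — oldest first]: 230 @ $10.55 = $2,426.50
Jul 6, 355 sold [FIFO — oldest first]: 64 @ $10.55 + 262 @ $9.90 + 29 @ $8.45 = $3,514.05
Total COGS = $2,426.50 + $3,514.05 = $5,940.55
Ending inventory: 110 @ $8.45 + 104 @ $8.00 + 388 @ $7.95 = $4,846.10

Ending inventory = $4,846.10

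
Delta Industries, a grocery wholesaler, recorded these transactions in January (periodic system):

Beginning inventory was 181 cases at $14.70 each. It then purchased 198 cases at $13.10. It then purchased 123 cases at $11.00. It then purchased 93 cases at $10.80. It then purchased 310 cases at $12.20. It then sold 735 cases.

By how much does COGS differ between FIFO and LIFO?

$425.00

FIFO COGS: 181 @ $14.70 + 198 @ $13.10 + 123 @ $11.00 + 93 @ $10.80 + 140 @ $12.20 = $9,319.90
LIFO COGS: 310 @ $12.20 + 93 @ $10.80 + 123 @ $11.00 + 198 @ $13.10 + 11 @ $14.70 = $8,894.90
Difference = |$9,319.90 − $8,894.90| = $425.00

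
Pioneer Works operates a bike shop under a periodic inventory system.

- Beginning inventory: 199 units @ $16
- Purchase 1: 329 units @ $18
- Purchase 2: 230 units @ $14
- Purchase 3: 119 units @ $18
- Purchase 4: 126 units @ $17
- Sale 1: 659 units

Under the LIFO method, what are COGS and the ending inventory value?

COGS = $10,816; ending inventory = $5,794

Sale 1 (659) [LIFO — newest first]: 126 @ $17 + 119 @ $18 + 230 @ $14 + 184 @ $18 = $10,816
Ending inventory: 199 @ $16 + 145 @ $18 = $5,794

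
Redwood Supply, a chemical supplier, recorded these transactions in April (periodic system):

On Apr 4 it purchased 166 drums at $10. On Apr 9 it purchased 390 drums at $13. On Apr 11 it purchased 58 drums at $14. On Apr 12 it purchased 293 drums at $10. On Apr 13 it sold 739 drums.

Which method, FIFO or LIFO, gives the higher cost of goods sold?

FIFO

FIFO COGS: 166 @ $10 + 390 @ $13 + 58 @ $14 + 125 @ $10 = $8,792
LIFO COGS: 293 @ $10 + 58 @ $14 + 388 @ $13 = $8,786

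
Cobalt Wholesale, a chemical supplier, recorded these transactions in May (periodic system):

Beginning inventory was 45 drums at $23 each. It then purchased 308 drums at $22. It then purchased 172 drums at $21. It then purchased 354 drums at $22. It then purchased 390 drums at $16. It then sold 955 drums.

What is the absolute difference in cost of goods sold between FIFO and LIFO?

$1,929

FIFO COGS: 45 @ $23 + 308 @ $22 + 172 @ $21 + 354 @ $22 + 76 @ $16 = $20,427
LIFO COGS: 390 @ $16 + 354 @ $22 + 172 @ $21 + 39 @ $22 = $18,498
Difference = |$20,427 − $18,498| = $1,929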